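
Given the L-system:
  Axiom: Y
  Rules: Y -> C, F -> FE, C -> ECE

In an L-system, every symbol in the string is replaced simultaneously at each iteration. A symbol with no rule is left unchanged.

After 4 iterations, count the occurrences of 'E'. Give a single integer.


Answer: 6

Derivation:
Step 0: Y  (0 'E')
Step 1: C  (0 'E')
Step 2: ECE  (2 'E')
Step 3: EECEE  (4 'E')
Step 4: EEECEEE  (6 'E')


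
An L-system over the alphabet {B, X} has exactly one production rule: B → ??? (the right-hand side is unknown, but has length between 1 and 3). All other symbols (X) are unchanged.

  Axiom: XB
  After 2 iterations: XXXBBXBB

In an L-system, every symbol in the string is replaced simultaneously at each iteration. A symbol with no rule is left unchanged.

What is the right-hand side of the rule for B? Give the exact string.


Trying B → XBB:
  Step 0: XB
  Step 1: XXBB
  Step 2: XXXBBXBB
Matches the given result.

Answer: XBB


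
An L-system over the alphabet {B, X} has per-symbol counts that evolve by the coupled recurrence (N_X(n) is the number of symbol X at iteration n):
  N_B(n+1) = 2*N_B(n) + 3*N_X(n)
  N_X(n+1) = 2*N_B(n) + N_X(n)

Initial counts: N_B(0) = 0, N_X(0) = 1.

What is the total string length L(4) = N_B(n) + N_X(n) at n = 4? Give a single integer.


Answer: 256

Derivation:
Step 0: N_B=0, N_X=1, L=1
Step 1: N_B=3, N_X=1, L=4
Step 2: N_B=9, N_X=7, L=16
Step 3: N_B=39, N_X=25, L=64
Step 4: N_B=153, N_X=103, L=256


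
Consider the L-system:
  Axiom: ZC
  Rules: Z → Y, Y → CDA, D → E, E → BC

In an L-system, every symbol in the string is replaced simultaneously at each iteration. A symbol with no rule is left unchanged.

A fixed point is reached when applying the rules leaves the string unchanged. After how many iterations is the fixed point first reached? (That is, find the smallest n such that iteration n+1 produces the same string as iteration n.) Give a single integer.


Answer: 4

Derivation:
Step 0: ZC
Step 1: YC
Step 2: CDAC
Step 3: CEAC
Step 4: CBCAC
Step 5: CBCAC  (unchanged — fixed point at step 4)


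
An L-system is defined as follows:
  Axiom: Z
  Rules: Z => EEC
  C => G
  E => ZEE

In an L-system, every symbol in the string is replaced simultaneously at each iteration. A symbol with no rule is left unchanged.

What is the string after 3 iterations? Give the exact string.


Answer: EECZEEZEEEECZEEZEEG

Derivation:
Step 0: Z
Step 1: EEC
Step 2: ZEEZEEG
Step 3: EECZEEZEEEECZEEZEEG


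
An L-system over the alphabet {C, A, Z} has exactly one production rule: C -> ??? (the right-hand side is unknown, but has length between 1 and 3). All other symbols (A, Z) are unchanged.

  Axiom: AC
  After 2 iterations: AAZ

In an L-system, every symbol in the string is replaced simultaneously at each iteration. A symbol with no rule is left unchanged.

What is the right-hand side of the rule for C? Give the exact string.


Answer: AZ

Derivation:
Trying C -> AZ:
  Step 0: AC
  Step 1: AAZ
  Step 2: AAZ
Matches the given result.


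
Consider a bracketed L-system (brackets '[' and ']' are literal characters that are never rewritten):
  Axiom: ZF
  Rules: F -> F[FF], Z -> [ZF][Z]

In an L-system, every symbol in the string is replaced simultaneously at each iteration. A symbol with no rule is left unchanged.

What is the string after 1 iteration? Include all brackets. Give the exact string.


Answer: [ZF][Z]F[FF]

Derivation:
Step 0: ZF
Step 1: [ZF][Z]F[FF]


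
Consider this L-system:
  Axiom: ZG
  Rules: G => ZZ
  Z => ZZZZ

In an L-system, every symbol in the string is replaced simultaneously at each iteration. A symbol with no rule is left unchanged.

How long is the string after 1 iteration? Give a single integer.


Step 0: length = 2
Step 1: length = 6

Answer: 6


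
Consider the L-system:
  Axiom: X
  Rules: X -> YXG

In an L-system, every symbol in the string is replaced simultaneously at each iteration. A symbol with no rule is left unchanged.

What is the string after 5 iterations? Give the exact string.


Step 0: X
Step 1: YXG
Step 2: YYXGG
Step 3: YYYXGGG
Step 4: YYYYXGGGG
Step 5: YYYYYXGGGGG

Answer: YYYYYXGGGGG


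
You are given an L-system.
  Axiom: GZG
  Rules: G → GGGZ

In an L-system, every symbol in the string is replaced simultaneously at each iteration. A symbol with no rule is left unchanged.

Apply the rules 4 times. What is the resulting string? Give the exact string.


Answer: GGGZGGGZGGGZZGGGZGGGZGGGZZGGGZGGGZGGGZZZGGGZGGGZGGGZZGGGZGGGZGGGZZGGGZGGGZGGGZZZGGGZGGGZGGGZZGGGZGGGZGGGZZGGGZGGGZGGGZZZZZGGGZGGGZGGGZZGGGZGGGZGGGZZGGGZGGGZGGGZZZGGGZGGGZGGGZZGGGZGGGZGGGZZGGGZGGGZGGGZZZGGGZGGGZGGGZZGGGZGGGZGGGZZGGGZGGGZGGGZZZZ

Derivation:
Step 0: GZG
Step 1: GGGZZGGGZ
Step 2: GGGZGGGZGGGZZZGGGZGGGZGGGZZ
Step 3: GGGZGGGZGGGZZGGGZGGGZGGGZZGGGZGGGZGGGZZZZGGGZGGGZGGGZZGGGZGGGZGGGZZGGGZGGGZGGGZZZ
Step 4: GGGZGGGZGGGZZGGGZGGGZGGGZZGGGZGGGZGGGZZZGGGZGGGZGGGZZGGGZGGGZGGGZZGGGZGGGZGGGZZZGGGZGGGZGGGZZGGGZGGGZGGGZZGGGZGGGZGGGZZZZZGGGZGGGZGGGZZGGGZGGGZGGGZZGGGZGGGZGGGZZZGGGZGGGZGGGZZGGGZGGGZGGGZZGGGZGGGZGGGZZZGGGZGGGZGGGZZGGGZGGGZGGGZZGGGZGGGZGGGZZZZ


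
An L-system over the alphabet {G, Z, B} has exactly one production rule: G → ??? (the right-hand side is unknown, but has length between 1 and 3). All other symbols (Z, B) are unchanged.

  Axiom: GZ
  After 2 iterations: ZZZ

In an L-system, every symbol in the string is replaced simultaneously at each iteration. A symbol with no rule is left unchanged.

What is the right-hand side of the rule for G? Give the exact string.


Trying G → ZZ:
  Step 0: GZ
  Step 1: ZZZ
  Step 2: ZZZ
Matches the given result.

Answer: ZZ


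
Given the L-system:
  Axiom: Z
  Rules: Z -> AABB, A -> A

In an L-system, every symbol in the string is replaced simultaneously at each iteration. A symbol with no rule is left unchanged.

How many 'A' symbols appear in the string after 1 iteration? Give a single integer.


Answer: 2

Derivation:
Step 0: Z  (0 'A')
Step 1: AABB  (2 'A')


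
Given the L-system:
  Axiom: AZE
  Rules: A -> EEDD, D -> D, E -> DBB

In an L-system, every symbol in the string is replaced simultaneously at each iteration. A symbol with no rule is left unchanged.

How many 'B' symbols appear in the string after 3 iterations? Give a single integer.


Step 0: AZE  (0 'B')
Step 1: EEDDZDBB  (2 'B')
Step 2: DBBDBBDDZDBB  (6 'B')
Step 3: DBBDBBDDZDBB  (6 'B')

Answer: 6


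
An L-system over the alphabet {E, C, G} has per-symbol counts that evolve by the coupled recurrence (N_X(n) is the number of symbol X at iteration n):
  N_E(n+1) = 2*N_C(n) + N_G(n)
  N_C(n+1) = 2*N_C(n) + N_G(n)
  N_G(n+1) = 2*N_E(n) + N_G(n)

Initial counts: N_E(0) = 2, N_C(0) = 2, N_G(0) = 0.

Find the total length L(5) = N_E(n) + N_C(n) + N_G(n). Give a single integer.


Step 0: N_E=2, N_C=2, N_G=0, L=4
Step 1: N_E=4, N_C=4, N_G=4, L=12
Step 2: N_E=12, N_C=12, N_G=12, L=36
Step 3: N_E=36, N_C=36, N_G=36, L=108
Step 4: N_E=108, N_C=108, N_G=108, L=324
Step 5: N_E=324, N_C=324, N_G=324, L=972

Answer: 972


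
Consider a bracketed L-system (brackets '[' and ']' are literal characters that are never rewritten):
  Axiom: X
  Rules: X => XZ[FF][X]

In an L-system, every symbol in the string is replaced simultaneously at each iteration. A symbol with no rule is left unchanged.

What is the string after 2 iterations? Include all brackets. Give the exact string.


Answer: XZ[FF][X]Z[FF][XZ[FF][X]]

Derivation:
Step 0: X
Step 1: XZ[FF][X]
Step 2: XZ[FF][X]Z[FF][XZ[FF][X]]


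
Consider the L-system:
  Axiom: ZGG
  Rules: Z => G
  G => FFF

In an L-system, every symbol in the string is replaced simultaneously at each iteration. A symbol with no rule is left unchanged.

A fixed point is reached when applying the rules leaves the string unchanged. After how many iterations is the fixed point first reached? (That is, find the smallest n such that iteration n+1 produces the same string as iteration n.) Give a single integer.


Step 0: ZGG
Step 1: GFFFFFF
Step 2: FFFFFFFFF
Step 3: FFFFFFFFF  (unchanged — fixed point at step 2)

Answer: 2


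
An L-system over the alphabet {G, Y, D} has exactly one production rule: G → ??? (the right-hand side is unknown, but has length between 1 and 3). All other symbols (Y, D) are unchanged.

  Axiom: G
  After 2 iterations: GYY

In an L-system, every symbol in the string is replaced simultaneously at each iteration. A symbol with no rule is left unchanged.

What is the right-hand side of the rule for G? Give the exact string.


Answer: GY

Derivation:
Trying G → GY:
  Step 0: G
  Step 1: GY
  Step 2: GYY
Matches the given result.


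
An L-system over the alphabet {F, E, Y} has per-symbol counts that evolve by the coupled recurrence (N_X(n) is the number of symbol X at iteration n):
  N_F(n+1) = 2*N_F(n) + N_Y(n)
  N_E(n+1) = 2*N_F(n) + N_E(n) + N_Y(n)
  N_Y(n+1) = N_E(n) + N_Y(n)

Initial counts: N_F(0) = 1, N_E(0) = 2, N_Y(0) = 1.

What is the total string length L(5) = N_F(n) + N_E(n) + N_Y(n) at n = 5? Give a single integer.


Step 0: N_F=1, N_E=2, N_Y=1, L=4
Step 1: N_F=3, N_E=5, N_Y=3, L=11
Step 2: N_F=9, N_E=14, N_Y=8, L=31
Step 3: N_F=26, N_E=40, N_Y=22, L=88
Step 4: N_F=74, N_E=114, N_Y=62, L=250
Step 5: N_F=210, N_E=324, N_Y=176, L=710

Answer: 710


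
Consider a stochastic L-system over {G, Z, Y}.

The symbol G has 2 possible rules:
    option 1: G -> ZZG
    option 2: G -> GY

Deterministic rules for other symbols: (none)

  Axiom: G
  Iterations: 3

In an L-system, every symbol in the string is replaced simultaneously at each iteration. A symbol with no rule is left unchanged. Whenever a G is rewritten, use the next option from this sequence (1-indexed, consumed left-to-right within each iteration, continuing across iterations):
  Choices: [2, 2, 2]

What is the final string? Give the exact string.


Step 0: G
Step 1: GY  (used choices [2])
Step 2: GYY  (used choices [2])
Step 3: GYYY  (used choices [2])

Answer: GYYY


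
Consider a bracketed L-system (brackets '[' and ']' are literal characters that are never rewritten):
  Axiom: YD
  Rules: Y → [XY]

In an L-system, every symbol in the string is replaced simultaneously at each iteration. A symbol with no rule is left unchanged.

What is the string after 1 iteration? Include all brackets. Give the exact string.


Step 0: YD
Step 1: [XY]D

Answer: [XY]D


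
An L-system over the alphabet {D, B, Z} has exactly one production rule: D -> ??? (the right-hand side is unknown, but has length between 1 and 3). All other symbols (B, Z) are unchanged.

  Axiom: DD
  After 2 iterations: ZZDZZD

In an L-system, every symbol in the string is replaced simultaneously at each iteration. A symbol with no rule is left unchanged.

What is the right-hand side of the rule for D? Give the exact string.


Answer: ZD

Derivation:
Trying D -> ZD:
  Step 0: DD
  Step 1: ZDZD
  Step 2: ZZDZZD
Matches the given result.


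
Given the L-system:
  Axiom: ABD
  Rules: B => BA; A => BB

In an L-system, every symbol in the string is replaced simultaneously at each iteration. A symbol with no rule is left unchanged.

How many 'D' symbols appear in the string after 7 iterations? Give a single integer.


Step 0: ABD  (1 'D')
Step 1: BBBAD  (1 'D')
Step 2: BABABABBD  (1 'D')
Step 3: BABBBABBBABBBABAD  (1 'D')
Step 4: BABBBABABABBBABABABBBABABABBBABBD  (1 'D')
Step 5: BABBBABABABBBABBBABBBABABABBBABBBABBBABABABBBABBBABBBABABABBBABAD  (1 'D')
Step 6: BABBBABABABBBABBBABBBABABABBBABABABBBABABABBBABBBABBBABABABBBABABABBBABABABBBABBBABBBABABABBBABABABBBABABABBBABBBABBBABABABBBABBD  (1 'D')
Step 7: BABBBABABABBBABBBABBBABABABBBABABABBBABABABBBABBBABBBABABABBBABBBABBBABABABBBABBBABBBABABABBBABABABBBABABABBBABBBABBBABABABBBABBBABBBABABABBBABBBABBBABABABBBABABABBBABABABBBABBBABBBABABABBBABBBABBBABABABBBABBBABBBABABABBBABABABBBABABABBBABBBABBBABABABBBABAD  (1 'D')

Answer: 1


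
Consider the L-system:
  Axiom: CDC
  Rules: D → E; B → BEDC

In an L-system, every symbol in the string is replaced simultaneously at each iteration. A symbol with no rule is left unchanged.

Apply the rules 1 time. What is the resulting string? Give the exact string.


Step 0: CDC
Step 1: CEC

Answer: CEC


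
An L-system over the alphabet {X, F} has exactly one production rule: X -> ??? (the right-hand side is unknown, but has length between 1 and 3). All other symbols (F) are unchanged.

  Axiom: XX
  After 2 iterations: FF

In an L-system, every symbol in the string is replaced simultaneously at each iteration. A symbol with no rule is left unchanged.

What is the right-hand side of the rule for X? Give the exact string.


Answer: F

Derivation:
Trying X -> F:
  Step 0: XX
  Step 1: FF
  Step 2: FF
Matches the given result.


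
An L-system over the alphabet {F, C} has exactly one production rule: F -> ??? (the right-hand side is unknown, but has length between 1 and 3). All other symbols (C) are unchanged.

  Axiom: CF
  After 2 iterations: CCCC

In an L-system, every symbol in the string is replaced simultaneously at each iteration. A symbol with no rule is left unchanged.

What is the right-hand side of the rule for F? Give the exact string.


Trying F -> CCC:
  Step 0: CF
  Step 1: CCCC
  Step 2: CCCC
Matches the given result.

Answer: CCC


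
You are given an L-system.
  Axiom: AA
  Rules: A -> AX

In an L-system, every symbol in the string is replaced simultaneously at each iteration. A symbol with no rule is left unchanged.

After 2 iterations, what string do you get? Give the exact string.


Answer: AXXAXX

Derivation:
Step 0: AA
Step 1: AXAX
Step 2: AXXAXX


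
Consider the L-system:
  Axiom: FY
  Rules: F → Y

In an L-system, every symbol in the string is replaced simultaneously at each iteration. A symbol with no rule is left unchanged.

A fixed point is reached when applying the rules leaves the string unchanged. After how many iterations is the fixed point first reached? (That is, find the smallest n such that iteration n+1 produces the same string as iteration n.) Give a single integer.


Answer: 1

Derivation:
Step 0: FY
Step 1: YY
Step 2: YY  (unchanged — fixed point at step 1)


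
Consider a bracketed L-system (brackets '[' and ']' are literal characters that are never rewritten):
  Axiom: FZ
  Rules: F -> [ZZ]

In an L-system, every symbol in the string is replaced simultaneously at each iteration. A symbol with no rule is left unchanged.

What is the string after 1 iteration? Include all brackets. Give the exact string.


Answer: [ZZ]Z

Derivation:
Step 0: FZ
Step 1: [ZZ]Z


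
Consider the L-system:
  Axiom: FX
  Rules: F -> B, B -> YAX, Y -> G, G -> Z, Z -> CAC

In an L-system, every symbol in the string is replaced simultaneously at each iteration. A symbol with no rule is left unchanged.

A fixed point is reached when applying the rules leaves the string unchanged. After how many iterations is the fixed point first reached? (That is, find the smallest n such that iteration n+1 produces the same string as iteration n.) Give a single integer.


Answer: 5

Derivation:
Step 0: FX
Step 1: BX
Step 2: YAXX
Step 3: GAXX
Step 4: ZAXX
Step 5: CACAXX
Step 6: CACAXX  (unchanged — fixed point at step 5)


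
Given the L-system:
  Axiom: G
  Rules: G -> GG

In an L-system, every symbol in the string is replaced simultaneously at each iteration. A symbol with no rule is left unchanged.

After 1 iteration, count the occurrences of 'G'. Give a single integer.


Answer: 2

Derivation:
Step 0: G  (1 'G')
Step 1: GG  (2 'G')


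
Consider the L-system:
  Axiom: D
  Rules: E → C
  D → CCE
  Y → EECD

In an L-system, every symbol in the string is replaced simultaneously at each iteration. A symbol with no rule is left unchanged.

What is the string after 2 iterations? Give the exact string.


Step 0: D
Step 1: CCE
Step 2: CCC

Answer: CCC


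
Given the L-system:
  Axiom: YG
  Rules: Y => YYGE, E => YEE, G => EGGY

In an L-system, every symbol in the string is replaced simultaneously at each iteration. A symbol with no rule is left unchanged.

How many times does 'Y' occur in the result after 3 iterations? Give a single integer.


Answer: 41

Derivation:
Step 0: YG  (1 'Y')
Step 1: YYGEEGGY  (3 'Y')
Step 2: YYGEYYGEEGGYYEEYEEEGGYEGGYYYGE  (11 'Y')
Step 3: YYGEYYGEEGGYYEEYYGEYYGEEGGYYEEYEEEGGYEGGYYYGEYYGEYEEYEEYYGEYEEYEEYEEEGGYEGGYYYGEYEEEGGYEGGYYYGEYYGEYYGEEGGYYEE  (41 'Y')


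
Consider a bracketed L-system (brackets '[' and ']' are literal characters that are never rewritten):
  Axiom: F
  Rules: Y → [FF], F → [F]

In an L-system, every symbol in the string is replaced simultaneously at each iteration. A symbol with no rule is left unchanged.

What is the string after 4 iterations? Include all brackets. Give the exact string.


Step 0: F
Step 1: [F]
Step 2: [[F]]
Step 3: [[[F]]]
Step 4: [[[[F]]]]

Answer: [[[[F]]]]


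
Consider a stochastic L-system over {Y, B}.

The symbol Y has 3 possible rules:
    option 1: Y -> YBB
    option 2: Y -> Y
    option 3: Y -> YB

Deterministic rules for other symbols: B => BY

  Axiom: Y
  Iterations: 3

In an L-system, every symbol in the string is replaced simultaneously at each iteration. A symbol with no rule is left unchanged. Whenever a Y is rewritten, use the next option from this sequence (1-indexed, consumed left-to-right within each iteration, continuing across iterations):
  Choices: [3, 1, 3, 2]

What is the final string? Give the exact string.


Step 0: Y
Step 1: YB  (used choices [3])
Step 2: YBBBY  (used choices [1])
Step 3: YBBYBYBYY  (used choices [3, 2])

Answer: YBBYBYBYY


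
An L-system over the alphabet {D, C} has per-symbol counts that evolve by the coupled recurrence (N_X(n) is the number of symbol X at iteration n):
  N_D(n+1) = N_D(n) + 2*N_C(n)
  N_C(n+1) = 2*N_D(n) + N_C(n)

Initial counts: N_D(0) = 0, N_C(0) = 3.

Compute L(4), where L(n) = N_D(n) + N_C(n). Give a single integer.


Step 0: N_D=0, N_C=3, L=3
Step 1: N_D=6, N_C=3, L=9
Step 2: N_D=12, N_C=15, L=27
Step 3: N_D=42, N_C=39, L=81
Step 4: N_D=120, N_C=123, L=243

Answer: 243


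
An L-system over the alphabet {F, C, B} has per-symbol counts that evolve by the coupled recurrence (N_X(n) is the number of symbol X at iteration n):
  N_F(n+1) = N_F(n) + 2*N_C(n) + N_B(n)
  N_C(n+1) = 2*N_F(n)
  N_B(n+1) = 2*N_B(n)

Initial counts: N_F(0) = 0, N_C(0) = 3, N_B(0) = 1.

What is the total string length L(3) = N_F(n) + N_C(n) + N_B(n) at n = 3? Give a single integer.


Step 0: N_F=0, N_C=3, N_B=1, L=4
Step 1: N_F=7, N_C=0, N_B=2, L=9
Step 2: N_F=9, N_C=14, N_B=4, L=27
Step 3: N_F=41, N_C=18, N_B=8, L=67

Answer: 67


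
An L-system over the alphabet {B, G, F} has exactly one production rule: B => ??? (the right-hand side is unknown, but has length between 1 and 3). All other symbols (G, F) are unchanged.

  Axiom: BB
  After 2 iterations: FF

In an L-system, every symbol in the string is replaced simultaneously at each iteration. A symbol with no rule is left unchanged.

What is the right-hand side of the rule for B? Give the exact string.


Answer: F

Derivation:
Trying B => F:
  Step 0: BB
  Step 1: FF
  Step 2: FF
Matches the given result.


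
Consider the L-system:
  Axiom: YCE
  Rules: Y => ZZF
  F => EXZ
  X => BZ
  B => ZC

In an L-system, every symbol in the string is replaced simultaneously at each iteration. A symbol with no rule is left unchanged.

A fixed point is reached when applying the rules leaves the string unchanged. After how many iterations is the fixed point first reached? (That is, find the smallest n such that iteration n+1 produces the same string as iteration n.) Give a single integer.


Answer: 4

Derivation:
Step 0: YCE
Step 1: ZZFCE
Step 2: ZZEXZCE
Step 3: ZZEBZZCE
Step 4: ZZEZCZZCE
Step 5: ZZEZCZZCE  (unchanged — fixed point at step 4)


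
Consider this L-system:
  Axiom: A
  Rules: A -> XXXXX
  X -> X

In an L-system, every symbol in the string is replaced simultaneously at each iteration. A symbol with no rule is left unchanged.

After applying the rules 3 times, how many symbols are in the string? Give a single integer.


Answer: 5

Derivation:
Step 0: length = 1
Step 1: length = 5
Step 2: length = 5
Step 3: length = 5


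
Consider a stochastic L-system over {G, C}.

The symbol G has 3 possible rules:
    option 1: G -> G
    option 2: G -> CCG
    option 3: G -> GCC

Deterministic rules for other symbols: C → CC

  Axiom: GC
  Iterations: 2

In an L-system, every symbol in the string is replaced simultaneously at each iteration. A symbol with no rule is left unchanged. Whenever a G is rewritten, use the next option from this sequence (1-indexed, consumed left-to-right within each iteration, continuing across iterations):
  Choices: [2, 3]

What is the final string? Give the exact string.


Answer: CCCCGCCCCCC

Derivation:
Step 0: GC
Step 1: CCGCC  (used choices [2])
Step 2: CCCCGCCCCCC  (used choices [3])


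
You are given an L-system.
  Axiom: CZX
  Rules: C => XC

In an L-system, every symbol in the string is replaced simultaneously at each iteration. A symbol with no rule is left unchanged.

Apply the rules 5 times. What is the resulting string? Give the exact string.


Step 0: CZX
Step 1: XCZX
Step 2: XXCZX
Step 3: XXXCZX
Step 4: XXXXCZX
Step 5: XXXXXCZX

Answer: XXXXXCZX


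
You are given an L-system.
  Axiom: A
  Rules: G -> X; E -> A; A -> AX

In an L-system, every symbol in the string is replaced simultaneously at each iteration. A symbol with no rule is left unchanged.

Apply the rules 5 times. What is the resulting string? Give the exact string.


Step 0: A
Step 1: AX
Step 2: AXX
Step 3: AXXX
Step 4: AXXXX
Step 5: AXXXXX

Answer: AXXXXX


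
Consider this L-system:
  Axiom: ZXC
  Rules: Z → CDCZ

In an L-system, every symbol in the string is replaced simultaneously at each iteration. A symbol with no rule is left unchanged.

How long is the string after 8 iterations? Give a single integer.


Answer: 27

Derivation:
Step 0: length = 3
Step 1: length = 6
Step 2: length = 9
Step 3: length = 12
Step 4: length = 15
Step 5: length = 18
Step 6: length = 21
Step 7: length = 24
Step 8: length = 27


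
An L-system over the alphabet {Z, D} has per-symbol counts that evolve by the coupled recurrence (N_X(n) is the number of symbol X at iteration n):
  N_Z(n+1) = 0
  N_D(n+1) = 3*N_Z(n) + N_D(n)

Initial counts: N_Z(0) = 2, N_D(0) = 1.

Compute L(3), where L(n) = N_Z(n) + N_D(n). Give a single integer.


Answer: 7

Derivation:
Step 0: N_Z=2, N_D=1, L=3
Step 1: N_Z=0, N_D=7, L=7
Step 2: N_Z=0, N_D=7, L=7
Step 3: N_Z=0, N_D=7, L=7


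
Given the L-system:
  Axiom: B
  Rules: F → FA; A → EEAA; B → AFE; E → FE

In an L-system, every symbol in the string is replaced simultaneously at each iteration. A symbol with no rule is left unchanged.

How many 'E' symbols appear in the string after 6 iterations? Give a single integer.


Step 0: B  (0 'E')
Step 1: AFE  (1 'E')
Step 2: EEAAFAFE  (3 'E')
Step 3: FEFEEEAAEEAAFAEEAAFAFE  (9 'E')
Step 4: FAFEFAFEFEFEEEAAEEAAFEFEEEAAEEAAFAEEAAFEFEEEAAEEAAFAEEAAFAFE  (25 'E')
Step 5: FAEEAAFAFEFAEEAAFAFEFAFEFAFEFEFEEEAAEEAAFEFEEEAAEEAAFAFEFAFEFEFEEEAAEEAAFEFEEEAAEEAAFAEEAAFEFEEEAAEEAAFAFEFAFEFEFEEEAAEEAAFEFEEEAAEEAAFAEEAAFEFEEEAAEEAAFAEEAAFAFE  (67 'E')
Step 6: FAEEAAFEFEEEAAEEAAFAEEAAFAFEFAEEAAFEFEEEAAEEAAFAEEAAFAFEFAEEAAFAFEFAEEAAFAFEFAFEFAFEFEFEEEAAEEAAFEFEEEAAEEAAFAFEFAFEFEFEEEAAEEAAFEFEEEAAEEAAFAEEAAFAFEFAEEAAFAFEFAFEFAFEFEFEEEAAEEAAFEFEEEAAEEAAFAFEFAFEFEFEEEAAEEAAFEFEEEAAEEAAFAEEAAFEFEEEAAEEAAFAFEFAFEFEFEEEAAEEAAFEFEEEAAEEAAFAEEAAFAFEFAEEAAFAFEFAFEFAFEFEFEEEAAEEAAFEFEEEAAEEAAFAFEFAFEFEFEEEAAEEAAFEFEEEAAEEAAFAEEAAFEFEEEAAEEAAFAFEFAFEFEFEEEAAEEAAFEFEEEAAEEAAFAEEAAFEFEEEAAEEAAFAEEAAFAFE  (179 'E')

Answer: 179


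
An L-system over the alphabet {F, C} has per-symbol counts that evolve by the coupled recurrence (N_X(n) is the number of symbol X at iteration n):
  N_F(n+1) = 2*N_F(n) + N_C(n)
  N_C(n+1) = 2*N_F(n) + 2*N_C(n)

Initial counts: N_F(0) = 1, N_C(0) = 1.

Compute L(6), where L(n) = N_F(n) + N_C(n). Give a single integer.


Answer: 3264

Derivation:
Step 0: N_F=1, N_C=1, L=2
Step 1: N_F=3, N_C=4, L=7
Step 2: N_F=10, N_C=14, L=24
Step 3: N_F=34, N_C=48, L=82
Step 4: N_F=116, N_C=164, L=280
Step 5: N_F=396, N_C=560, L=956
Step 6: N_F=1352, N_C=1912, L=3264


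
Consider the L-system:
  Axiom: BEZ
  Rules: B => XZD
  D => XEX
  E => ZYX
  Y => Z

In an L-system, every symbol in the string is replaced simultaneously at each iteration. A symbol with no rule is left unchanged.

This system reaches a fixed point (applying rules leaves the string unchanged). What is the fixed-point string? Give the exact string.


Step 0: BEZ
Step 1: XZDZYXZ
Step 2: XZXEXZZXZ
Step 3: XZXZYXXZZXZ
Step 4: XZXZZXXZZXZ
Step 5: XZXZZXXZZXZ  (unchanged — fixed point at step 4)

Answer: XZXZZXXZZXZ


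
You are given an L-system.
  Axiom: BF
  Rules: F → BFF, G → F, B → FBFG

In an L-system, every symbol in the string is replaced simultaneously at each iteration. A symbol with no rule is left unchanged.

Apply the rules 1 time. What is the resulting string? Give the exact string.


Answer: FBFGBFF

Derivation:
Step 0: BF
Step 1: FBFGBFF


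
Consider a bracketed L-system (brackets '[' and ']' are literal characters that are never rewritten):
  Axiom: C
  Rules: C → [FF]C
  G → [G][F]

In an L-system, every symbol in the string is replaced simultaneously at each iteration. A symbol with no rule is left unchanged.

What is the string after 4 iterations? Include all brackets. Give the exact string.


Answer: [FF][FF][FF][FF]C

Derivation:
Step 0: C
Step 1: [FF]C
Step 2: [FF][FF]C
Step 3: [FF][FF][FF]C
Step 4: [FF][FF][FF][FF]C


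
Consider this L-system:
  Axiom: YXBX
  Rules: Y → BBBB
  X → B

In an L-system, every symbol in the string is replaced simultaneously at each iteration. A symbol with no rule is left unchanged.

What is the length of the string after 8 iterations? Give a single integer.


Answer: 7

Derivation:
Step 0: length = 4
Step 1: length = 7
Step 2: length = 7
Step 3: length = 7
Step 4: length = 7
Step 5: length = 7
Step 6: length = 7
Step 7: length = 7
Step 8: length = 7


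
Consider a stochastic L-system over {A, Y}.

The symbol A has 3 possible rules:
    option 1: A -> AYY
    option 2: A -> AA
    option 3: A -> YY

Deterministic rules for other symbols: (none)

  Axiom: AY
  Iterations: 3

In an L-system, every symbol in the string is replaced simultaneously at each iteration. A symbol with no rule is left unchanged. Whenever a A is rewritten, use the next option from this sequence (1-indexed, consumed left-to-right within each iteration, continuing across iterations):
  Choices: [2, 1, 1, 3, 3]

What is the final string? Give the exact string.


Answer: YYYYYYYYY

Derivation:
Step 0: AY
Step 1: AAY  (used choices [2])
Step 2: AYYAYYY  (used choices [1, 1])
Step 3: YYYYYYYYY  (used choices [3, 3])


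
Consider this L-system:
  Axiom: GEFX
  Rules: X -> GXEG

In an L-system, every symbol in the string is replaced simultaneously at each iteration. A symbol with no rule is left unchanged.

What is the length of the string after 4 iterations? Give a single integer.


Answer: 16

Derivation:
Step 0: length = 4
Step 1: length = 7
Step 2: length = 10
Step 3: length = 13
Step 4: length = 16


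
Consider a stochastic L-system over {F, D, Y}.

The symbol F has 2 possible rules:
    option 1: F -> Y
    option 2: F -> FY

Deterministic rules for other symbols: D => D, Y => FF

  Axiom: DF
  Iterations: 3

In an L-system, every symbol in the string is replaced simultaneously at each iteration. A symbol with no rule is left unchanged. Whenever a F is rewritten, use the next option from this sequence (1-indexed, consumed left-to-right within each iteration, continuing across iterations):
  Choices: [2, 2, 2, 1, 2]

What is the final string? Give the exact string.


Step 0: DF
Step 1: DFY  (used choices [2])
Step 2: DFYFF  (used choices [2])
Step 3: DFYFFYFY  (used choices [2, 1, 2])

Answer: DFYFFYFY


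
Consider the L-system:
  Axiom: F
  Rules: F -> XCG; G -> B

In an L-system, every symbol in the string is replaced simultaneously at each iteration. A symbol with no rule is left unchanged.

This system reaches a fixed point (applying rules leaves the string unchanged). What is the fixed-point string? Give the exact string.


Step 0: F
Step 1: XCG
Step 2: XCB
Step 3: XCB  (unchanged — fixed point at step 2)

Answer: XCB


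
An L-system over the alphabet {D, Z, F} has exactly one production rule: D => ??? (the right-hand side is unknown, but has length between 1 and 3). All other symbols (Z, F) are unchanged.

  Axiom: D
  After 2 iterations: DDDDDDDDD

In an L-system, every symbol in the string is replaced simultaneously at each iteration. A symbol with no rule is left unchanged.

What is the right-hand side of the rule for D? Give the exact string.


Answer: DDD

Derivation:
Trying D => DDD:
  Step 0: D
  Step 1: DDD
  Step 2: DDDDDDDDD
Matches the given result.


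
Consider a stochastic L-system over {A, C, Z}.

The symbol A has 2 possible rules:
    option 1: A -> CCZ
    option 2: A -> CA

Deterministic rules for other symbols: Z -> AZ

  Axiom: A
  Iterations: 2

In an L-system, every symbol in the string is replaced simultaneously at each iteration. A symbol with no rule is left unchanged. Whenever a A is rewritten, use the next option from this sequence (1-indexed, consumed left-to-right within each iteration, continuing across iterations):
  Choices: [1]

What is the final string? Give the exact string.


Answer: CCAZ

Derivation:
Step 0: A
Step 1: CCZ  (used choices [1])
Step 2: CCAZ  (used choices [])


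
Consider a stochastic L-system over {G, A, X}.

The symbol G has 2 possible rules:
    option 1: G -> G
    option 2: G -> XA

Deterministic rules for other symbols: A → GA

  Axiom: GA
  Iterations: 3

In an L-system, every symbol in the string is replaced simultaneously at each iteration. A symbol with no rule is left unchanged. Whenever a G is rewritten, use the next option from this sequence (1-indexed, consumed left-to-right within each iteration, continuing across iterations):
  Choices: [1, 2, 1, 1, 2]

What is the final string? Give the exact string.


Answer: XGAGXAGA

Derivation:
Step 0: GA
Step 1: GGA  (used choices [1])
Step 2: XAGGA  (used choices [2, 1])
Step 3: XGAGXAGA  (used choices [1, 2])


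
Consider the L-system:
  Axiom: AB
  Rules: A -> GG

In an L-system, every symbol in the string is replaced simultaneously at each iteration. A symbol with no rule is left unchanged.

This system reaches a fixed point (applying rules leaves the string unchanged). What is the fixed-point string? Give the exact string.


Answer: GGB

Derivation:
Step 0: AB
Step 1: GGB
Step 2: GGB  (unchanged — fixed point at step 1)


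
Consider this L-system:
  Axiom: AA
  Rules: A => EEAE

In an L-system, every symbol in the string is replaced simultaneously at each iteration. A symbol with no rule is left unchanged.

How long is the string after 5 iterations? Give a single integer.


Step 0: length = 2
Step 1: length = 8
Step 2: length = 14
Step 3: length = 20
Step 4: length = 26
Step 5: length = 32

Answer: 32


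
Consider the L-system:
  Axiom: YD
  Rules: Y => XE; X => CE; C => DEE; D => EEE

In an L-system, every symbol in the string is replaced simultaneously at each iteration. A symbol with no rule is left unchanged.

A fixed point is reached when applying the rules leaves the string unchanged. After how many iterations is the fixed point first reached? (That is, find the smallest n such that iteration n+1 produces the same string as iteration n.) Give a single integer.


Step 0: YD
Step 1: XEEEE
Step 2: CEEEEE
Step 3: DEEEEEEE
Step 4: EEEEEEEEEE
Step 5: EEEEEEEEEE  (unchanged — fixed point at step 4)

Answer: 4


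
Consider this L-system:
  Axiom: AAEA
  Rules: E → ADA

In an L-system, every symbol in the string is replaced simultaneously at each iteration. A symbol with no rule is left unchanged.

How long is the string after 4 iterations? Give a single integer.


Answer: 6

Derivation:
Step 0: length = 4
Step 1: length = 6
Step 2: length = 6
Step 3: length = 6
Step 4: length = 6


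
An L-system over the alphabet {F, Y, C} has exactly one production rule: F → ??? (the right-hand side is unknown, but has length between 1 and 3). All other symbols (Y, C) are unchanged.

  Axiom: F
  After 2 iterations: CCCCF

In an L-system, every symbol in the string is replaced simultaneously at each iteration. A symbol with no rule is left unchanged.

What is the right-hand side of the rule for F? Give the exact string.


Trying F → CCF:
  Step 0: F
  Step 1: CCF
  Step 2: CCCCF
Matches the given result.

Answer: CCF


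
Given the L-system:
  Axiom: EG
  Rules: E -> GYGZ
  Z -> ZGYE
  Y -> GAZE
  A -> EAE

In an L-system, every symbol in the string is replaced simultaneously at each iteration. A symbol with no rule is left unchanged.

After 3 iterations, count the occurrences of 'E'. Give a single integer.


Step 0: EG  (1 'E')
Step 1: GYGZG  (0 'E')
Step 2: GGAZEGZGYEG  (2 'E')
Step 3: GGEAEZGYEGYGZGZGYEGGAZEGYGZG  (5 'E')

Answer: 5


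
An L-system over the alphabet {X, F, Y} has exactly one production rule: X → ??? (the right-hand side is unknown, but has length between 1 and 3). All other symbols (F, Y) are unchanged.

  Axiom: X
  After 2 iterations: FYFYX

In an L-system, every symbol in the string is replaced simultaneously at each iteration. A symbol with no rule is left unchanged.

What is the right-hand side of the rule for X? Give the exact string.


Trying X → FYX:
  Step 0: X
  Step 1: FYX
  Step 2: FYFYX
Matches the given result.

Answer: FYX


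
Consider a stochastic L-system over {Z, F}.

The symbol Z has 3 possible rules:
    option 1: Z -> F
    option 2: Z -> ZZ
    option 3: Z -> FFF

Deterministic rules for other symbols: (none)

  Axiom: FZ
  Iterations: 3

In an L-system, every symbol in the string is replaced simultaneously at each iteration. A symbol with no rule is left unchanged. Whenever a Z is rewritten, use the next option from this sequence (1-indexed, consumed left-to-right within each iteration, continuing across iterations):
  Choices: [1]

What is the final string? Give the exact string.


Step 0: FZ
Step 1: FF  (used choices [1])
Step 2: FF  (used choices [])
Step 3: FF  (used choices [])

Answer: FF


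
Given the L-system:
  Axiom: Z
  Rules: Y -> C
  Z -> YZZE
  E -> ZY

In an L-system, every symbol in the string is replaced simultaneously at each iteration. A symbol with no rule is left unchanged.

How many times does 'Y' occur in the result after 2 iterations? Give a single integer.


Answer: 3

Derivation:
Step 0: Z  (0 'Y')
Step 1: YZZE  (1 'Y')
Step 2: CYZZEYZZEZY  (3 'Y')


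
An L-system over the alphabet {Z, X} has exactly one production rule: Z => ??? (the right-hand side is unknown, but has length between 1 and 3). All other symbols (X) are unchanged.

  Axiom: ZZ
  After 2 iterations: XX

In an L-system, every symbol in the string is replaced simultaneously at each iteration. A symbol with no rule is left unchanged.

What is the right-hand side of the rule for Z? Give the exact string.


Answer: X

Derivation:
Trying Z => X:
  Step 0: ZZ
  Step 1: XX
  Step 2: XX
Matches the given result.


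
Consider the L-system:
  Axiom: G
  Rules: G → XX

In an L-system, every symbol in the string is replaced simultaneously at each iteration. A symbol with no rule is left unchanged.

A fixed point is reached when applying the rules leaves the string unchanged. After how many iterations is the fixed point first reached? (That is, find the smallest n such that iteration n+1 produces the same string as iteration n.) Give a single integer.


Answer: 1

Derivation:
Step 0: G
Step 1: XX
Step 2: XX  (unchanged — fixed point at step 1)


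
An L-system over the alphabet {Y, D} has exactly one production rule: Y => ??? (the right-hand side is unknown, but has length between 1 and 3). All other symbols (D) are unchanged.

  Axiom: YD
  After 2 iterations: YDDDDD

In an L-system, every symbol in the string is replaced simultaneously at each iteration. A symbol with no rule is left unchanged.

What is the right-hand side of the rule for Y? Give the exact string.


Trying Y => YDD:
  Step 0: YD
  Step 1: YDDD
  Step 2: YDDDDD
Matches the given result.

Answer: YDD


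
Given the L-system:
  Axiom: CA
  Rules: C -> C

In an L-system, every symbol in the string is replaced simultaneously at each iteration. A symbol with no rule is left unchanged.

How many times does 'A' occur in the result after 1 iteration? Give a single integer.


Answer: 1

Derivation:
Step 0: CA  (1 'A')
Step 1: CA  (1 'A')


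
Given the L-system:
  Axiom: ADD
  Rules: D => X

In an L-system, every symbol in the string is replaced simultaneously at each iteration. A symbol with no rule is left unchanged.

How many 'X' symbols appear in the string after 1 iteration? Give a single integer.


Answer: 2

Derivation:
Step 0: ADD  (0 'X')
Step 1: AXX  (2 'X')


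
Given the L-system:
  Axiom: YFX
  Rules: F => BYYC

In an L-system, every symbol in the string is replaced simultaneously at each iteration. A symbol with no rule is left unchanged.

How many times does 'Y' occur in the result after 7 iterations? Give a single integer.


Step 0: YFX  (1 'Y')
Step 1: YBYYCX  (3 'Y')
Step 2: YBYYCX  (3 'Y')
Step 3: YBYYCX  (3 'Y')
Step 4: YBYYCX  (3 'Y')
Step 5: YBYYCX  (3 'Y')
Step 6: YBYYCX  (3 'Y')
Step 7: YBYYCX  (3 'Y')

Answer: 3


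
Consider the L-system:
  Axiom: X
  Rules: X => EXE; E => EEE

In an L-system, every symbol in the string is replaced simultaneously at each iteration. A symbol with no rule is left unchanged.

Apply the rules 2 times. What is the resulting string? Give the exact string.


Step 0: X
Step 1: EXE
Step 2: EEEEXEEEE

Answer: EEEEXEEEE


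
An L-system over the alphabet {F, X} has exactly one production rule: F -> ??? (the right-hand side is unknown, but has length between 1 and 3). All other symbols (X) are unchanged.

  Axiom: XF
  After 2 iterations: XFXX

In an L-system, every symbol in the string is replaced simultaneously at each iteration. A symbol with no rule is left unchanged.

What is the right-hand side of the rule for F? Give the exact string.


Trying F -> FX:
  Step 0: XF
  Step 1: XFX
  Step 2: XFXX
Matches the given result.

Answer: FX


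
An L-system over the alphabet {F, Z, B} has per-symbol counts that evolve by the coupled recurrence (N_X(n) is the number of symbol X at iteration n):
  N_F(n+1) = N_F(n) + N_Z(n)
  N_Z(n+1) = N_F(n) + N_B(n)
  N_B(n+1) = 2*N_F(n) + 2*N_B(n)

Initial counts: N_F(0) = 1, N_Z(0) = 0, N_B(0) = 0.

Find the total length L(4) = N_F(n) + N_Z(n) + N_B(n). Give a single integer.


Answer: 76

Derivation:
Step 0: N_F=1, N_Z=0, N_B=0, L=1
Step 1: N_F=1, N_Z=1, N_B=2, L=4
Step 2: N_F=2, N_Z=3, N_B=6, L=11
Step 3: N_F=5, N_Z=8, N_B=16, L=29
Step 4: N_F=13, N_Z=21, N_B=42, L=76


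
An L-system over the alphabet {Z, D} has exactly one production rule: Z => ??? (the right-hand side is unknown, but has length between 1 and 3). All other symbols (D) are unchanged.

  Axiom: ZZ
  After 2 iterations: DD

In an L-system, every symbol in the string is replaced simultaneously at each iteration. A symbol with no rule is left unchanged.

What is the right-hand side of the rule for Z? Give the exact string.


Trying Z => D:
  Step 0: ZZ
  Step 1: DD
  Step 2: DD
Matches the given result.

Answer: D


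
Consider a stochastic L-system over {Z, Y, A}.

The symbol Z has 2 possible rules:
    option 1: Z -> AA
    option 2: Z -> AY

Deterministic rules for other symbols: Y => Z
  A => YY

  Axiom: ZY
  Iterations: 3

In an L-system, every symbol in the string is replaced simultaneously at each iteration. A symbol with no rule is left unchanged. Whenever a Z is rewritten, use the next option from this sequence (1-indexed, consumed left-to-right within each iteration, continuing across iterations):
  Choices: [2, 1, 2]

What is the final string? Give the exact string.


Answer: ZZAYYYYY

Derivation:
Step 0: ZY
Step 1: AYZ  (used choices [2])
Step 2: YYZAA  (used choices [1])
Step 3: ZZAYYYYY  (used choices [2])
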